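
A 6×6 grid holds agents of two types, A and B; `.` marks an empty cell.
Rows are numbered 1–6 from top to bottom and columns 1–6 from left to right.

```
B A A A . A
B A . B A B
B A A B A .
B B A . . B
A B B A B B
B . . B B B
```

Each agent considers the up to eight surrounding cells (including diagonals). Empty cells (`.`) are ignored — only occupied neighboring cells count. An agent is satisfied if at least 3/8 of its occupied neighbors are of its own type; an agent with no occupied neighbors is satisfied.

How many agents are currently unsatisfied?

7

Row 1: (1,1)B 1/3 unhappy · (1,2)A 2/4 ok · (1,3)A 3/4 ok · (1,4)A 2/3 ok · (1,6)A 1/2 ok
Row 2: (2,1)B 2/5 ok · (2,2)A 4/7 ok · (2,4)B 1/6 unhappy · (2,5)A 3/6 ok · (2,6)B 0/3 unhappy
Row 3: (3,1)B 3/5 ok · (3,2)A 3/7 ok · (3,3)A 3/6 ok · (3,4)B 1/5 unhappy · (3,5)A 1/5 unhappy
Row 4: (4,1)B 3/5 ok · (4,2)B 4/8 ok · (4,3)A 3/7 ok · (4,6)B 2/3 ok
Row 5: (5,1)A 0/4 unhappy · (5,2)B 4/6 ok · (5,3)B 3/5 ok · (5,4)A 1/5 unhappy · (5,5)B 5/6 ok · (5,6)B 4/4 ok
Row 6: (6,1)B 1/2 ok · (6,4)B 3/4 ok · (6,5)B 4/5 ok · (6,6)B 3/3 ok
Unsatisfied: (1,1), (2,4), (2,6), (3,4), (3,5), (5,1), (5,4) — 7 in total.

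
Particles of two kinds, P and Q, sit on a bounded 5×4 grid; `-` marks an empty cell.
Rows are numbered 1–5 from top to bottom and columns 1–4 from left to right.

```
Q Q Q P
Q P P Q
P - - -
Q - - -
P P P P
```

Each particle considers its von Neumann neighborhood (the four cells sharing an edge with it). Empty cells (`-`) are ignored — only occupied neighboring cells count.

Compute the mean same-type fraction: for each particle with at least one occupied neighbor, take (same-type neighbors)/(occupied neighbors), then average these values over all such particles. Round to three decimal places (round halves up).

Row 1: (1,1)Q 2/2 · (1,2)Q 2/3 · (1,3)Q 1/3 · (1,4)P 0/2
Row 2: (2,1)Q 1/3 · (2,2)P 1/3 · (2,3)P 1/3 · (2,4)Q 0/2
Row 3: (3,1)P 0/2
Row 4: (4,1)Q 0/2
Row 5: (5,1)P 1/2 · (5,2)P 2/2 · (5,3)P 2/2 · (5,4)P 1/1
Sum over 14 particles: 2/2 + 2/3 + 1/3 + 0/2 + 1/3 + 1/3 + 1/3 + 0/2 + 0/2 + 0/2 + 1/2 + 2/2 + 2/2 + 1/1 = 13/2; mean = 13/2 ÷ 14 = 13/28 = 0.464285… → 0.464.

0.464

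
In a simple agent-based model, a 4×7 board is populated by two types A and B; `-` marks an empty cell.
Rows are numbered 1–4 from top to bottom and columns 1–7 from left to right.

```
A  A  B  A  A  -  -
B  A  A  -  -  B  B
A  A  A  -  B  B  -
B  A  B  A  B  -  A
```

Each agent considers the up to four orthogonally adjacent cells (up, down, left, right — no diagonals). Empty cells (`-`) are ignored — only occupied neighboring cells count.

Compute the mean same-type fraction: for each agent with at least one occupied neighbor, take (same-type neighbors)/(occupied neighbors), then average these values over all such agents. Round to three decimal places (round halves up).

Row 1: (1,1)A 1/2 · (1,2)A 2/3 · (1,3)B 0/3 · (1,4)A 1/2 · (1,5)A 1/1
Row 2: (2,1)B 0/3 · (2,2)A 3/4 · (2,3)A 2/3 · (2,6)B 2/2 · (2,7)B 1/1
Row 3: (3,1)A 1/3 · (3,2)A 4/4 · (3,3)A 2/3 · (3,5)B 2/2 · (3,6)B 2/2
Row 4: (4,1)B 0/2 · (4,2)A 1/3 · (4,3)B 0/3 · (4,4)A 0/2 · (4,5)B 1/2 · (4,7)A — no occupied neighbors
Sum over 20 agents: 1/2 + 2/3 + 0/3 + 1/2 + 1/1 + 0/3 + 3/4 + 2/3 + 2/2 + 1/1 + 1/3 + 4/4 + 2/3 + 2/2 + 2/2 + 0/2 + 1/3 + 0/3 + 0/2 + 1/2 = 131/12; mean = 131/12 ÷ 20 = 131/240 = 0.545833… → 0.546.

0.546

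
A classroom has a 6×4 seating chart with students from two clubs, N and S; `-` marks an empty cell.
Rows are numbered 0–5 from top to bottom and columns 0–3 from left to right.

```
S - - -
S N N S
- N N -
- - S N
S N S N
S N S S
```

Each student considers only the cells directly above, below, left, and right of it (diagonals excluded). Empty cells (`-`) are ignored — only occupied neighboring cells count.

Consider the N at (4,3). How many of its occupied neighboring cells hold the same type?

1

Occupied neighbors of (4,3): (3,3)=N, (5,3)=S, (4,2)=S.
Same type (N): 1 of 3.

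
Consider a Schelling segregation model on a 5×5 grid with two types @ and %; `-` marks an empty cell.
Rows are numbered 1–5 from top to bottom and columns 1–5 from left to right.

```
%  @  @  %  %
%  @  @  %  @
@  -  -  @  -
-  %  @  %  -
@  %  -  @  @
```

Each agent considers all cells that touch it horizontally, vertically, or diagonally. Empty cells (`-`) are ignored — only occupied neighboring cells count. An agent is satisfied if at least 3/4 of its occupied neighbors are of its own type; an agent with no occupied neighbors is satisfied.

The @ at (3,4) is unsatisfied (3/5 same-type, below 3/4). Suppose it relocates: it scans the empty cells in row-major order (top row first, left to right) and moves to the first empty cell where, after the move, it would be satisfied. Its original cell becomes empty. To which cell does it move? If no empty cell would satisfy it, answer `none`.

Vacating (3,4). Empty cells in order:
  (3,2): 4/6 same-type → still unsatisfied.
  (3,3): 3/6 same-type → still unsatisfied.
  (3,5): 1/3 same-type → still unsatisfied.
  (4,1): 2/4 same-type → still unsatisfied.
  (4,5): 2/3 same-type → still unsatisfied.
  (5,3): 2/5 same-type → still unsatisfied.

none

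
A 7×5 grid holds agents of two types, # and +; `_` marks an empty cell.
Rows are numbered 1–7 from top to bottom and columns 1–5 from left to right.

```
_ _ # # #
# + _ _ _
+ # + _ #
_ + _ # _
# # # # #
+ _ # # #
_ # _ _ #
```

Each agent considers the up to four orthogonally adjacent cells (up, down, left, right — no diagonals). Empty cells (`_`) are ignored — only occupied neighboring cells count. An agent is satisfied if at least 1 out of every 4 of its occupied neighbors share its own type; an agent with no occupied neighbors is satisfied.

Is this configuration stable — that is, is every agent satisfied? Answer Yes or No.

No

Row 1: (1,3)# 1/1 satisfied · (1,4)# 2/2 satisfied · (1,5)# 1/1 satisfied
Row 2: (2,1)# 0/2 not · (2,2)+ 0/2 not
Row 3: (3,1)+ 0/2 not · (3,2)# 0/4 not · (3,3)+ 0/1 not · (3,5)# 0/0 satisfied
Row 4: (4,2)+ 0/2 not · (4,4)# 1/1 satisfied
Row 5: (5,1)# 1/2 satisfied · (5,2)# 2/3 satisfied · (5,3)# 3/3 satisfied · (5,4)# 4/4 satisfied · (5,5)# 2/2 satisfied
Row 6: (6,1)+ 0/1 not · (6,3)# 2/2 satisfied · (6,4)# 3/3 satisfied · (6,5)# 3/3 satisfied
Row 7: (7,2)# 0/0 satisfied · (7,5)# 1/1 satisfied
For instance (2,1) has only 0/2 same-type neighbors, below 1/4.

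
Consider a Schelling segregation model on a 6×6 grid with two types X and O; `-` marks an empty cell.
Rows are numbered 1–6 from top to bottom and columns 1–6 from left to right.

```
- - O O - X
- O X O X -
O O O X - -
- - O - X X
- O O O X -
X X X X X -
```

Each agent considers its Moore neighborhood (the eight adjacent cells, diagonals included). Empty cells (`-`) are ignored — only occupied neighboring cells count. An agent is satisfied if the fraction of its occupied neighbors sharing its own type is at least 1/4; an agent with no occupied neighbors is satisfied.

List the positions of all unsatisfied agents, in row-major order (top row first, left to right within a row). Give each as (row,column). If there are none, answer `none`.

(2,3)

(1,3)O 3/4 ✓
(1,4)O 2/4 ✓
(1,6)X 1/1 ✓
(2,2)O 4/5 ✓
(2,3)X 1/7 ✗
(2,4)O 3/6 ✓
(2,5)X 2/4 ✓
(3,1)O 2/2 ✓
(3,2)O 4/5 ✓
(3,3)O 4/6 ✓
(3,4)X 3/6 ✓
(4,3)O 5/6 ✓
(4,5)X 3/4 ✓
(4,6)X 2/2 ✓
(5,2)O 2/5 ✓
(5,3)O 3/6 ✓
(5,4)O 2/7 ✓
(5,5)X 4/5 ✓
(6,1)X 1/2 ✓
(6,2)X 2/4 ✓
(6,3)X 2/5 ✓
(6,4)X 3/5 ✓
(6,5)X 2/3 ✓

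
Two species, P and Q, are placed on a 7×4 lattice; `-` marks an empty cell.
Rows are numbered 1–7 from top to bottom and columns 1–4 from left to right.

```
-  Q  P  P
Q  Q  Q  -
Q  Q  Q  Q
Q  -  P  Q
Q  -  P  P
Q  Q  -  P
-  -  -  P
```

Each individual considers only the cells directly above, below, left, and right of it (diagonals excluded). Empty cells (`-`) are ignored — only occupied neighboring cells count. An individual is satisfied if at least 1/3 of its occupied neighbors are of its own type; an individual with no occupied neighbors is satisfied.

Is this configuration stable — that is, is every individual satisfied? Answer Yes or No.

(1,2)Q 1/2 ok
(1,3)P 1/3 ok
(1,4)P 1/1 ok
(2,1)Q 2/2 ok
(2,2)Q 4/4 ok
(2,3)Q 2/3 ok
(3,1)Q 3/3 ok
(3,2)Q 3/3 ok
(3,3)Q 3/4 ok
(3,4)Q 2/2 ok
(4,1)Q 2/2 ok
(4,3)P 1/3 ok
(4,4)Q 1/3 ok
(5,1)Q 2/2 ok
(5,3)P 2/2 ok
(5,4)P 2/3 ok
(6,1)Q 2/2 ok
(6,2)Q 1/1 ok
(6,4)P 2/2 ok
(7,4)P 1/1 ok
All meet the threshold, so the configuration is stable.

Yes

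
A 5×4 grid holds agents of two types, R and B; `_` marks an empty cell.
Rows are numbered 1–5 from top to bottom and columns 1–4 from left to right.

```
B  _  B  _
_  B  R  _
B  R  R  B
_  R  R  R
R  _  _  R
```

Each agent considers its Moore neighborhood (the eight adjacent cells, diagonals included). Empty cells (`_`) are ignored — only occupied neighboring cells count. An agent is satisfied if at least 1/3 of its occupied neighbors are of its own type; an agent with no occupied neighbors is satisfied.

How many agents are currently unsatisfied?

(1,1)B 1/1 ✓
(1,3)B 1/2 ✓
(2,2)B 3/6 ✓
(2,3)R 2/5 ✓
(3,1)B 1/3 ✓
(3,2)R 4/6 ✓
(3,3)R 5/7 ✓
(3,4)B 0/4 ✗
(4,2)R 4/5 ✓
(4,3)R 5/6 ✓
(4,4)R 3/4 ✓
(5,1)R 1/1 ✓
(5,4)R 2/2 ✓
Unsatisfied: (3,4) — 1 in total.

1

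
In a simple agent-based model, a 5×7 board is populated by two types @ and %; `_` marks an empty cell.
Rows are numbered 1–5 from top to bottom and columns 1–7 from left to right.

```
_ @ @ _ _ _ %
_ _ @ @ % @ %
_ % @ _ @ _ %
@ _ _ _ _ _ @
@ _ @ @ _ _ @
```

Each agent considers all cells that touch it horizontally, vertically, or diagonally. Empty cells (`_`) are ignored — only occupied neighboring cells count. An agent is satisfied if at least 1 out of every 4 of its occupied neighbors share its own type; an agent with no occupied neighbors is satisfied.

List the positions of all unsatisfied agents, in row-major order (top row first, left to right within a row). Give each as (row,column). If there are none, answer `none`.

(1,2)@ 2/2 ✓
(1,3)@ 3/3 ✓
(1,7)% 1/2 ✓
(2,3)@ 4/5 ✓
(2,4)@ 4/5 ✓
(2,5)% 0/3 ✗
(2,6)@ 1/5 ✗
(2,7)% 2/3 ✓
(3,2)% 0/3 ✗
(3,3)@ 2/3 ✓
(3,5)@ 2/3 ✓
(3,7)% 1/3 ✓
(4,1)@ 1/2 ✓
(4,7)@ 1/2 ✓
(5,1)@ 1/1 ✓
(5,3)@ 1/1 ✓
(5,4)@ 1/1 ✓
(5,7)@ 1/1 ✓

(2,5), (2,6), (3,2)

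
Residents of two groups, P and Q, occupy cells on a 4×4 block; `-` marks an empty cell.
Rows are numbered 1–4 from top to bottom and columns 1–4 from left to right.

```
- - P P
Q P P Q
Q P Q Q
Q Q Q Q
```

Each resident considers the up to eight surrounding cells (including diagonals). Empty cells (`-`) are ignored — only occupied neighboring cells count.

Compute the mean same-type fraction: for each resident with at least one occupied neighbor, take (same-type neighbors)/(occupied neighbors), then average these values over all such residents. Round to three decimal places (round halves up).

(1,3)P 3/4
(1,4)P 2/3
(2,1)Q 1/3
(2,2)P 3/6
(2,3)P 4/7
(2,4)Q 2/5
(3,1)Q 3/5
(3,2)P 2/8
(3,3)Q 5/8
(3,4)Q 4/5
(4,1)Q 2/3
(4,2)Q 4/5
(4,3)Q 4/5
(4,4)Q 3/3
Sum over 14 residents: 3/4 + 2/3 + 1/3 + 3/6 + 4/7 + 2/5 + 3/5 + 2/8 + 5/8 + 4/5 + 2/3 + 4/5 + 4/5 + 3/3 = 7361/840; mean = 7361/840 ÷ 14 = 7361/11760 = 0.625935… → 0.626.

0.626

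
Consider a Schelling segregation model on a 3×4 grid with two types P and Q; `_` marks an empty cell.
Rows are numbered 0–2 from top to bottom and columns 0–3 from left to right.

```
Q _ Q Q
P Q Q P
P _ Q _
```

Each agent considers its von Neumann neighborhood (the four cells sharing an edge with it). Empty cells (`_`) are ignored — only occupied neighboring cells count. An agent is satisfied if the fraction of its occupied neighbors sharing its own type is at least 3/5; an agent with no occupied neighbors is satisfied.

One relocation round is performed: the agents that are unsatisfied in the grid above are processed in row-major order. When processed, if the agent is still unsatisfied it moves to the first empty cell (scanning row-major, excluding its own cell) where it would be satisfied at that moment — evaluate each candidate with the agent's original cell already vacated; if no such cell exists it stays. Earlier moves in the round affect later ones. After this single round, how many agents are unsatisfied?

Initially unsatisfied (in order): (0,0), (0,3), (1,0), (1,1), (1,3).
  (0,0) → (0,1).
  (0,3) → (2,1).
  (1,0): no empty cell satisfies it; stays.
  (1,1): now satisfied by earlier moves; stays.
  (1,3): no empty cell satisfies it; stays.
Resulting grid:
_ Q Q _
P Q Q P
P Q Q _
Unsatisfied now: (1,0), (1,3), (2,0).

3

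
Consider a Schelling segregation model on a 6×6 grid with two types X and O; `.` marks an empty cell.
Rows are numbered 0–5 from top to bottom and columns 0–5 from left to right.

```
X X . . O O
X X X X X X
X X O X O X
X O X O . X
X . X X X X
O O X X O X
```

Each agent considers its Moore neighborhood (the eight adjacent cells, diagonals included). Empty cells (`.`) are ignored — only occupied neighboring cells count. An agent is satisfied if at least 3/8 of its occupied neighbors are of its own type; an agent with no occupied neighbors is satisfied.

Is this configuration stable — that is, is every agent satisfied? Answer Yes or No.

No

(0,0)X 3/3 ✓
(0,1)X 4/4 ✓
(0,4)O 1/4 ✗
(0,5)O 1/3 ✗
(1,0)X 5/5 ✓
(1,1)X 6/7 ✓
(1,2)X 5/6 ✓
(1,3)X 3/6 ✓
(1,4)X 4/7 ✓
(1,5)X 2/5 ✓
(2,0)X 4/5 ✓
(2,1)X 6/8 ✓
(2,2)O 2/8 ✗
(2,3)X 4/7 ✓
(2,4)O 1/7 ✗
(2,5)X 3/4 ✓
(3,0)X 3/4 ✓
(3,1)O 1/7 ✗
(3,2)X 4/7 ✓
(3,3)O 2/7 ✗
(3,5)X 3/4 ✓
(4,0)X 1/4 ✗
(4,2)X 4/7 ✓
(4,3)X 5/7 ✓
(4,4)X 5/7 ✓
(4,5)X 3/4 ✓
(5,0)O 1/2 ✓
(5,1)O 1/4 ✗
(5,2)X 3/4 ✓
(5,3)X 4/5 ✓
(5,4)O 0/5 ✗
(5,5)X 2/3 ✓
For instance (0,4) has only 1/4 same-type neighbors, below 3/8.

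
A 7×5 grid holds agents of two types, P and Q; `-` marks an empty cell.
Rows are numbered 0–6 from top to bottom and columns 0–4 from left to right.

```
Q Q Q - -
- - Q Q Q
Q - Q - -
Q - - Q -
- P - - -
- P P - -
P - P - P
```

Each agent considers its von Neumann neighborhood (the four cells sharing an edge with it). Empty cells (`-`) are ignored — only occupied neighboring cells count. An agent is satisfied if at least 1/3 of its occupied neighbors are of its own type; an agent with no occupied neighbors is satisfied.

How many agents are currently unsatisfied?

Row 0: (0,0)Q 1/1 ✓ · (0,1)Q 2/2 ✓ · (0,2)Q 2/2 ✓
Row 1: (1,2)Q 3/3 ✓ · (1,3)Q 2/2 ✓ · (1,4)Q 1/1 ✓
Row 2: (2,0)Q 1/1 ✓ · (2,2)Q 1/1 ✓
Row 3: (3,0)Q 1/1 ✓ · (3,3)Q 0/0 ✓
Row 4: (4,1)P 1/1 ✓
Row 5: (5,1)P 2/2 ✓ · (5,2)P 2/2 ✓
Row 6: (6,0)P 0/0 ✓ · (6,2)P 1/1 ✓ · (6,4)P 0/0 ✓
Every one meets the threshold.

0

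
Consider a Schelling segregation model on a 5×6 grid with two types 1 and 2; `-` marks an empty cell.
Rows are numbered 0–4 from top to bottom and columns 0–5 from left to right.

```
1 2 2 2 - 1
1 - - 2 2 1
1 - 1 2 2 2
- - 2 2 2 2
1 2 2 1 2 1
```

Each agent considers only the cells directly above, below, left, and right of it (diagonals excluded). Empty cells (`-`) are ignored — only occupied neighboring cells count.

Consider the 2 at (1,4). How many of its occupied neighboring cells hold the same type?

Occupied neighbors of (1,4): (2,4)=2, (1,3)=2, (1,5)=1.
Same type (2): 2 of 3.

2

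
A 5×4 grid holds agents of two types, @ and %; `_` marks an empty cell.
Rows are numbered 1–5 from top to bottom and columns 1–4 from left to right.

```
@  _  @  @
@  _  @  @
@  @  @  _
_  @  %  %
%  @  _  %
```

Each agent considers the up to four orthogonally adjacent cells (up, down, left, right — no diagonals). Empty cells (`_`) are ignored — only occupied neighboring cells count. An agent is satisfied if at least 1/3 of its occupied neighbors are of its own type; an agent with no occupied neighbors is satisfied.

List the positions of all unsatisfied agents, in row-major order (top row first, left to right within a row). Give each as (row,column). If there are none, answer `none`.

(5,1)

Row 1: (1,1)@ 1/1 ✓ · (1,3)@ 2/2 ✓ · (1,4)@ 2/2 ✓
Row 2: (2,1)@ 2/2 ✓ · (2,3)@ 3/3 ✓ · (2,4)@ 2/2 ✓
Row 3: (3,1)@ 2/2 ✓ · (3,2)@ 3/3 ✓ · (3,3)@ 2/3 ✓
Row 4: (4,2)@ 2/3 ✓ · (4,3)% 1/3 ✓ · (4,4)% 2/2 ✓
Row 5: (5,1)% 0/1 ✗ · (5,2)@ 1/2 ✓ · (5,4)% 1/1 ✓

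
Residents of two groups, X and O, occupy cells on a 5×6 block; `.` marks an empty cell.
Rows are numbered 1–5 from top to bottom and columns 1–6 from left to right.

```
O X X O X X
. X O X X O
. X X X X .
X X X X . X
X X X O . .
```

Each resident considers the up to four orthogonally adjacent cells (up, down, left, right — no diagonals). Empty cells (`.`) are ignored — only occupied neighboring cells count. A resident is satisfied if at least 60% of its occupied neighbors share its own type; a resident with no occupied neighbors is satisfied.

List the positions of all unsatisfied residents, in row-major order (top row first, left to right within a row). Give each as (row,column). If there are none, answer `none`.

Row 1: (1,1)O 0/1 not · (1,2)X 2/3 satisfied · (1,3)X 1/3 not · (1,4)O 0/3 not · (1,5)X 2/3 satisfied · (1,6)X 1/2 not
Row 2: (2,2)X 2/3 satisfied · (2,3)O 0/4 not · (2,4)X 2/4 not · (2,5)X 3/4 satisfied · (2,6)O 0/2 not
Row 3: (3,2)X 3/3 satisfied · (3,3)X 3/4 satisfied · (3,4)X 4/4 satisfied · (3,5)X 2/2 satisfied
Row 4: (4,1)X 2/2 satisfied · (4,2)X 4/4 satisfied · (4,3)X 4/4 satisfied · (4,4)X 2/3 satisfied · (4,6)X 0/0 satisfied
Row 5: (5,1)X 2/2 satisfied · (5,2)X 3/3 satisfied · (5,3)X 2/3 satisfied · (5,4)O 0/2 not

(1,1), (1,3), (1,4), (1,6), (2,3), (2,4), (2,6), (5,4)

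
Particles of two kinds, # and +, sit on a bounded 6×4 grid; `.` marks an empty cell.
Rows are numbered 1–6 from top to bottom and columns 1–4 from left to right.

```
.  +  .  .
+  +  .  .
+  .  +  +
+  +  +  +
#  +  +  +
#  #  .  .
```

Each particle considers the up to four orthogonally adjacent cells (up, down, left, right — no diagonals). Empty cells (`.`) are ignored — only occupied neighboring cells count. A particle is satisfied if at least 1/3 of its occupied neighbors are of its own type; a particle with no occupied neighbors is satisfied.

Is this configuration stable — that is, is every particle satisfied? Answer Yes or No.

Row 1: (1,2)+ 1/1 ✓
Row 2: (2,1)+ 2/2 ✓ · (2,2)+ 2/2 ✓
Row 3: (3,1)+ 2/2 ✓ · (3,3)+ 2/2 ✓ · (3,4)+ 2/2 ✓
Row 4: (4,1)+ 2/3 ✓ · (4,2)+ 3/3 ✓ · (4,3)+ 4/4 ✓ · (4,4)+ 3/3 ✓
Row 5: (5,1)# 1/3 ✓ · (5,2)+ 2/4 ✓ · (5,3)+ 3/3 ✓ · (5,4)+ 2/2 ✓
Row 6: (6,1)# 2/2 ✓ · (6,2)# 1/2 ✓
All meet the threshold, so the configuration is stable.

Yes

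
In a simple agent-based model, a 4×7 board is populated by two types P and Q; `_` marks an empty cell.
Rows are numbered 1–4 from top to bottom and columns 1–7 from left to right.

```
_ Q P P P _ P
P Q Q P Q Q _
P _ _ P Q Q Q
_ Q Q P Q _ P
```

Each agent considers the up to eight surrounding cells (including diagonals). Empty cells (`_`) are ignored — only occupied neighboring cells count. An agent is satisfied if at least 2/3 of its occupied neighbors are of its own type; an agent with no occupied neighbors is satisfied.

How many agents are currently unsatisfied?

18

Row 1: (1,2)Q 2/4 unhappy · (1,3)P 2/5 unhappy · (1,4)P 3/5 unhappy · (1,5)P 2/4 unhappy · (1,7)P 0/1 unhappy
Row 2: (2,1)P 1/3 unhappy · (2,2)Q 2/5 unhappy · (2,3)Q 2/6 unhappy · (2,4)P 4/7 unhappy · (2,5)Q 3/7 unhappy · (2,6)Q 4/6 ok
Row 3: (3,1)P 1/3 unhappy · (3,4)P 2/7 unhappy · (3,5)Q 4/7 unhappy · (3,6)Q 5/6 ok · (3,7)Q 2/3 ok
Row 4: (4,2)Q 1/2 unhappy · (4,3)Q 1/3 unhappy · (4,4)P 1/4 unhappy · (4,5)Q 2/4 unhappy · (4,7)P 0/2 unhappy
Unsatisfied: (1,2), (1,3), (1,4), (1,5), (1,7), (2,1), (2,2), (2,3), (2,4), (2,5), (3,1), (3,4), (3,5), (4,2), (4,3), (4,4), (4,5), (4,7) — 18 in total.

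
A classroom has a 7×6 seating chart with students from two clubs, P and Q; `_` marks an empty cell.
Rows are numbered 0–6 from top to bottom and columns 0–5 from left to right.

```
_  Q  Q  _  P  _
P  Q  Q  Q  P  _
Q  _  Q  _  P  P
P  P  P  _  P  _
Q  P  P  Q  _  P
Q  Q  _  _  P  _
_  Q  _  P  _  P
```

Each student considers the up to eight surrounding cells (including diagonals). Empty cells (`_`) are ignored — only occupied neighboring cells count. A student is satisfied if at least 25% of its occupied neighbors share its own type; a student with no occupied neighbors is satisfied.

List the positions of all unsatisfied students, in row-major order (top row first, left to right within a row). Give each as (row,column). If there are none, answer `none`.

Row 0: (0,1)Q 3/4 satisfied · (0,2)Q 4/4 satisfied · (0,4)P 1/2 satisfied
Row 1: (1,0)P 0/3 not · (1,1)Q 5/6 satisfied · (1,2)Q 5/5 satisfied · (1,3)Q 3/6 satisfied · (1,4)P 3/4 satisfied
Row 2: (2,0)Q 1/4 satisfied · (2,2)Q 3/5 satisfied · (2,4)P 3/4 satisfied · (2,5)P 3/3 satisfied
Row 3: (3,0)P 2/4 satisfied · (3,1)P 4/7 satisfied · (3,2)P 3/5 satisfied · (3,4)P 3/4 satisfied
Row 4: (4,0)Q 2/5 satisfied · (4,1)P 4/7 satisfied · (4,2)P 3/5 satisfied · (4,3)Q 0/4 not · (4,5)P 2/2 satisfied
Row 5: (5,0)Q 3/4 satisfied · (5,1)Q 3/5 satisfied · (5,4)P 3/4 satisfied
Row 6: (6,1)Q 2/2 satisfied · (6,3)P 1/1 satisfied · (6,5)P 1/1 satisfied

(1,0), (4,3)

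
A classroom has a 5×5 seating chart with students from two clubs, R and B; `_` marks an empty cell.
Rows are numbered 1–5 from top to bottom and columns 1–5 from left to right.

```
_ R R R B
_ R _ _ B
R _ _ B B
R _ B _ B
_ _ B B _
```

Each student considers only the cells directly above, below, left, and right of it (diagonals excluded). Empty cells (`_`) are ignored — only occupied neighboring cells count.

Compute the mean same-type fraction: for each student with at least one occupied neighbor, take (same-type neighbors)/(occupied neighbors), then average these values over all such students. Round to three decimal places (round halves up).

0.929

(1,2)R 2/2
(1,3)R 2/2
(1,4)R 1/2
(1,5)B 1/2
(2,2)R 1/1
(2,5)B 2/2
(3,1)R 1/1
(3,4)B 1/1
(3,5)B 3/3
(4,1)R 1/1
(4,3)B 1/1
(4,5)B 1/1
(5,3)B 2/2
(5,4)B 1/1
Sum over 14 students: 2/2 + 2/2 + 1/2 + 1/2 + 1/1 + 2/2 + 1/1 + 1/1 + 3/3 + 1/1 + 1/1 + 1/1 + 2/2 + 1/1 = 13; mean = 13 ÷ 14 = 13/14 = 0.928571… → 0.929.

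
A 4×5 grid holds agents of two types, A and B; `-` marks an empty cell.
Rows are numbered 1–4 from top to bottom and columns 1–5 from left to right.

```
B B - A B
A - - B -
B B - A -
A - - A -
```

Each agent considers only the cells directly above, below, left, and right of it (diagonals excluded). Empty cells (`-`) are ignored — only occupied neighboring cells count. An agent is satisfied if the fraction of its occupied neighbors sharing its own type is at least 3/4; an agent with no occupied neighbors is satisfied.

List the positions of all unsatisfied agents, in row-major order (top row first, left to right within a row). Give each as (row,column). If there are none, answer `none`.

Row 1: (1,1)B 1/2 unhappy · (1,2)B 1/1 ok · (1,4)A 0/2 unhappy · (1,5)B 0/1 unhappy
Row 2: (2,1)A 0/2 unhappy · (2,4)B 0/2 unhappy
Row 3: (3,1)B 1/3 unhappy · (3,2)B 1/1 ok · (3,4)A 1/2 unhappy
Row 4: (4,1)A 0/1 unhappy · (4,4)A 1/1 ok

(1,1), (1,4), (1,5), (2,1), (2,4), (3,1), (3,4), (4,1)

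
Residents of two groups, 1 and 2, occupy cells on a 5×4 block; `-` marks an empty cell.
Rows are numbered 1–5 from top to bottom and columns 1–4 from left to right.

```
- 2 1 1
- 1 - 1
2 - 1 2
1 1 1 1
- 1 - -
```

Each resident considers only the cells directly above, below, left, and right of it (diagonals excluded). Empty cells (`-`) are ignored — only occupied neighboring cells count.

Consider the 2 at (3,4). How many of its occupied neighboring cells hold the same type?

0

Occupied neighbors of (3,4): (2,4)=1, (4,4)=1, (3,3)=1.
Same type (2): 0 of 3.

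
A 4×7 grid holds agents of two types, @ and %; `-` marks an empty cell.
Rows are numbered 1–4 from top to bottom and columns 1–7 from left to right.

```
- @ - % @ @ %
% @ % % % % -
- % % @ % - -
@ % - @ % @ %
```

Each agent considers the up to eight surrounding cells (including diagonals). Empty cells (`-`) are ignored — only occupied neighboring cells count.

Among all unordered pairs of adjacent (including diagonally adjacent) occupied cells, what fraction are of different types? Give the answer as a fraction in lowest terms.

Scan each occupied cell's neighbors to the right and below (and the two forward diagonals) so each pair is counted once.
Row 1: @(1,2)–@(2,2)= @(1,2)–%(2,3)≠ @(1,2)–%(2,1)≠ %(1,4)–@(1,5)≠ %(1,4)–%(2,4)= %(1,4)–%(2,5)= %(1,4)–%(2,3)= @(1,5)–@(1,6)= @(1,5)–%(2,5)≠ @(1,5)–%(2,6)≠ @(1,5)–%(2,4)≠ @(1,6)–%(1,7)≠ @(1,6)–%(2,6)≠ @(1,6)–%(2,5)≠ %(1,7)–%(2,6)=  → 9/15 unlike.
Row 2: %(2,1)–@(2,2)≠ %(2,1)–%(3,2)= @(2,2)–%(2,3)≠ @(2,2)–%(3,2)≠ @(2,2)–%(3,3)≠ %(2,3)–%(2,4)= %(2,3)–%(3,3)= %(2,3)–@(3,4)≠ %(2,3)–%(3,2)= %(2,4)–%(2,5)= %(2,4)–@(3,4)≠ %(2,4)–%(3,5)= %(2,4)–%(3,3)= %(2,5)–%(2,6)= %(2,5)–%(3,5)= %(2,5)–@(3,4)≠ %(2,6)–%(3,5)=  → 7/17 unlike.
Row 3: %(3,2)–%(3,3)= %(3,2)–%(4,2)= %(3,2)–@(4,1)≠ %(3,3)–@(3,4)≠ %(3,3)–@(4,4)≠ %(3,3)–%(4,2)= @(3,4)–%(3,5)≠ @(3,4)–@(4,4)= @(3,4)–%(4,5)≠ %(3,5)–%(4,5)= %(3,5)–@(4,6)≠ %(3,5)–@(4,4)≠  → 7/12 unlike.
Row 4: @(4,1)–%(4,2)≠ @(4,4)–%(4,5)≠ %(4,5)–@(4,6)≠ @(4,6)–%(4,7)≠  → 4/4 unlike.
Total adjacent occupied pairs: 48; unlike-type pairs: 27.
27/48 reduces to 9/16.

9/16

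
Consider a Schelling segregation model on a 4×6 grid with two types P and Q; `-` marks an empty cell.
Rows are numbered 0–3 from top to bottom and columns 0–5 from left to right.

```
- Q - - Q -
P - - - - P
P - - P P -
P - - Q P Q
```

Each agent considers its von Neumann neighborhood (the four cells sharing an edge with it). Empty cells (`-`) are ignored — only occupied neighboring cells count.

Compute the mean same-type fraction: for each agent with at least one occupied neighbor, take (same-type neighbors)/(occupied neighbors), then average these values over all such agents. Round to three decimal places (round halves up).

0.604

(0,1)Q — no occupied neighbors
(0,4)Q — no occupied neighbors
(1,0)P 1/1
(1,5)P — no occupied neighbors
(2,0)P 2/2
(2,3)P 1/2
(2,4)P 2/2
(3,0)P 1/1
(3,3)Q 0/2
(3,4)P 1/3
(3,5)Q 0/1
Sum over 8 agents: 1/1 + 2/2 + 1/2 + 2/2 + 1/1 + 0/2 + 1/3 + 0/1 = 29/6; mean = 29/6 ÷ 8 = 29/48 = 0.604166… → 0.604.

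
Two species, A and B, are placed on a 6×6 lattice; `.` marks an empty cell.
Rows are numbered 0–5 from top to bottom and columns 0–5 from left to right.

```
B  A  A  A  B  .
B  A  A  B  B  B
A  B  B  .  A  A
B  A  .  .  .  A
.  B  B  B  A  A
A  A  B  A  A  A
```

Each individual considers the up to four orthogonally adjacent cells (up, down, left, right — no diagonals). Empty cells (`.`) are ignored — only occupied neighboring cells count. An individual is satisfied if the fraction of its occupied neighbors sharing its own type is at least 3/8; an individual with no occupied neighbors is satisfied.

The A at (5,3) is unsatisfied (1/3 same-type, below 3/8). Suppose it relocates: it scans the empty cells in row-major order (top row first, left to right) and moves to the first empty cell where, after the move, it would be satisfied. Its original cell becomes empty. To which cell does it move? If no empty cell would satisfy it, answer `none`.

Vacating (5,3). Empty cells in order:
  (0,5): 0/2 same-type → still unsatisfied.
  (2,3): 1/3 same-type → still unsatisfied.
  (3,2): 1/3 same-type → still unsatisfied.
  (3,3): 0/1 same-type → still unsatisfied.
  (3,4): 3/3 same-type → satisfied — stop here.

(3,4)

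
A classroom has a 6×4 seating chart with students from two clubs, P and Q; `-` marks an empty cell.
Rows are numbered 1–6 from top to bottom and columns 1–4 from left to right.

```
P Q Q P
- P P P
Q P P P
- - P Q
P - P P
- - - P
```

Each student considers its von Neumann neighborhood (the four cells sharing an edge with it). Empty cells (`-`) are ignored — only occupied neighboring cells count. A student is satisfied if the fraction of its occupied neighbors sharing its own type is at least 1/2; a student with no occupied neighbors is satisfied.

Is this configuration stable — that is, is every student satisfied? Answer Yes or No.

Row 1: (1,1)P 0/1 ✗ · (1,2)Q 1/3 ✗ · (1,3)Q 1/3 ✗ · (1,4)P 1/2 ✓
Row 2: (2,2)P 2/3 ✓ · (2,3)P 3/4 ✓ · (2,4)P 3/3 ✓
Row 3: (3,1)Q 0/1 ✗ · (3,2)P 2/3 ✓ · (3,3)P 4/4 ✓ · (3,4)P 2/3 ✓
Row 4: (4,3)P 2/3 ✓ · (4,4)Q 0/3 ✗
Row 5: (5,1)P 0/0 ✓ · (5,3)P 2/2 ✓ · (5,4)P 2/3 ✓
Row 6: (6,4)P 1/1 ✓
For instance (1,1) has only 0/1 same-type neighbors, below 1/2.

No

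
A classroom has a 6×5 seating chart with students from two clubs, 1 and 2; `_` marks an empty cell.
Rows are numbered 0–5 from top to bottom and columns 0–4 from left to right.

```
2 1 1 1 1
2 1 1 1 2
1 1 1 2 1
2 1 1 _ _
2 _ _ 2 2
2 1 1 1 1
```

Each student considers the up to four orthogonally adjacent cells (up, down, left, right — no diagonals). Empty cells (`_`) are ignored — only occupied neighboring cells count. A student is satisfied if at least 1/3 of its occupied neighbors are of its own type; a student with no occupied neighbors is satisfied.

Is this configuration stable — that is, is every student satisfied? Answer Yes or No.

(0,0)2 1/2 satisfied
(0,1)1 2/3 satisfied
(0,2)1 3/3 satisfied
(0,3)1 3/3 satisfied
(0,4)1 1/2 satisfied
(1,0)2 1/3 satisfied
(1,1)1 3/4 satisfied
(1,2)1 4/4 satisfied
(1,3)1 2/4 satisfied
(1,4)2 0/3 not
(2,0)1 1/3 satisfied
(2,1)1 4/4 satisfied
(2,2)1 3/4 satisfied
(2,3)2 0/3 not
(2,4)1 0/2 not
(3,0)2 1/3 satisfied
(3,1)1 2/3 satisfied
(3,2)1 2/2 satisfied
(4,0)2 2/2 satisfied
(4,3)2 1/2 satisfied
(4,4)2 1/2 satisfied
(5,0)2 1/2 satisfied
(5,1)1 1/2 satisfied
(5,2)1 2/2 satisfied
(5,3)1 2/3 satisfied
(5,4)1 1/2 satisfied
For instance (1,4) has only 0/3 same-type neighbors, below 1/3.

No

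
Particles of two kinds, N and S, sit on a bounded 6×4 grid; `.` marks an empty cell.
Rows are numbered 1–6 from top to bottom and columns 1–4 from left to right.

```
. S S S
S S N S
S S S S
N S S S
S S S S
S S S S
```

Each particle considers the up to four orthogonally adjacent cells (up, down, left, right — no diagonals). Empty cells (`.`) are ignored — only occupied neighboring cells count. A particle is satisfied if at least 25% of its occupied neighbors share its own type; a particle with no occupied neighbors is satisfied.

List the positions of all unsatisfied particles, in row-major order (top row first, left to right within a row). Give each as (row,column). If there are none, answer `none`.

Row 1: (1,2)S 2/2 ok · (1,3)S 2/3 ok · (1,4)S 2/2 ok
Row 2: (2,1)S 2/2 ok · (2,2)S 3/4 ok · (2,3)N 0/4 unhappy · (2,4)S 2/3 ok
Row 3: (3,1)S 2/3 ok · (3,2)S 4/4 ok · (3,3)S 3/4 ok · (3,4)S 3/3 ok
Row 4: (4,1)N 0/3 unhappy · (4,2)S 3/4 ok · (4,3)S 4/4 ok · (4,4)S 3/3 ok
Row 5: (5,1)S 2/3 ok · (5,2)S 4/4 ok · (5,3)S 4/4 ok · (5,4)S 3/3 ok
Row 6: (6,1)S 2/2 ok · (6,2)S 3/3 ok · (6,3)S 3/3 ok · (6,4)S 2/2 ok

(2,3), (4,1)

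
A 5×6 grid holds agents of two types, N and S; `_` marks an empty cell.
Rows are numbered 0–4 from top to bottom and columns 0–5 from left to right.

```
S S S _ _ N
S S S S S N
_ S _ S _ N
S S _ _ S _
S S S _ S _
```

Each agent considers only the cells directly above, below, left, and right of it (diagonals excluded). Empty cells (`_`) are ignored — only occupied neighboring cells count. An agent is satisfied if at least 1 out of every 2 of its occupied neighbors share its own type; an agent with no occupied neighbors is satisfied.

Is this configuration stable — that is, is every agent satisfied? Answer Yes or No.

Row 0: (0,0)S 2/2 satisfied · (0,1)S 3/3 satisfied · (0,2)S 2/2 satisfied · (0,5)N 1/1 satisfied
Row 1: (1,0)S 2/2 satisfied · (1,1)S 4/4 satisfied · (1,2)S 3/3 satisfied · (1,3)S 3/3 satisfied · (1,4)S 1/2 satisfied · (1,5)N 2/3 satisfied
Row 2: (2,1)S 2/2 satisfied · (2,3)S 1/1 satisfied · (2,5)N 1/1 satisfied
Row 3: (3,0)S 2/2 satisfied · (3,1)S 3/3 satisfied · (3,4)S 1/1 satisfied
Row 4: (4,0)S 2/2 satisfied · (4,1)S 3/3 satisfied · (4,2)S 1/1 satisfied · (4,4)S 1/1 satisfied
All meet the threshold, so the configuration is stable.

Yes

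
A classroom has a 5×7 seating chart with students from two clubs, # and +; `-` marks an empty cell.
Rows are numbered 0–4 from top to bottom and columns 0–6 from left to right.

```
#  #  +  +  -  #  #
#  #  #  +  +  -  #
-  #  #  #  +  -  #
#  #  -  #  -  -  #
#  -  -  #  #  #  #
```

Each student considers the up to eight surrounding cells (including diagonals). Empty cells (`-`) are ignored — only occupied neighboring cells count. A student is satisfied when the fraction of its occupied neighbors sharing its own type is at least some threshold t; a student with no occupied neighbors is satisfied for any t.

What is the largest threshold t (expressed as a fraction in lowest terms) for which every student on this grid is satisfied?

2/5

Row 0: (0,0)# 3/3 · (0,1)# 4/5 · (0,2)+ 2/5 · (0,3)+ 3/4 · (0,5)# 2/3 · (0,6)# 2/2
Row 1: (1,0)# 4/4 · (1,1)# 6/7 · (1,2)# 5/8 · (1,3)+ 4/7 · (1,4)+ 3/5 · (1,6)# 3/3
Row 2: (2,1)# 6/6 · (2,2)# 6/7 · (2,3)# 3/6 · (2,4)+ 2/4 · (2,6)# 2/2
Row 3: (3,0)# 3/3 · (3,1)# 4/4 · (3,3)# 4/5 · (3,6)# 3/3
Row 4: (4,0)# 2/2 · (4,3)# 2/2 · (4,4)# 3/3 · (4,5)# 3/3 · (4,6)# 2/2
The smallest same-type fraction is 2/5 at (0,2), which reduces to 2/5. Any threshold above that leaves this student unsatisfied.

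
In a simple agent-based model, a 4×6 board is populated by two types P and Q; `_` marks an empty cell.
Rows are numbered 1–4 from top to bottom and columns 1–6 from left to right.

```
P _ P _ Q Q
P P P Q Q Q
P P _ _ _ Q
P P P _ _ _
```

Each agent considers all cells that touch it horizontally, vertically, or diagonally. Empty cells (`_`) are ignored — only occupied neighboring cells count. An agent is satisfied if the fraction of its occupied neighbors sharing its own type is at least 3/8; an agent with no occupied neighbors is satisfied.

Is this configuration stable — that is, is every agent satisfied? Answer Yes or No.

(1,1)P 2/2 ok
(1,3)P 2/3 ok
(1,5)Q 4/4 ok
(1,6)Q 3/3 ok
(2,1)P 4/4 ok
(2,2)P 6/6 ok
(2,3)P 3/4 ok
(2,4)Q 2/4 ok
(2,5)Q 5/5 ok
(2,6)Q 4/4 ok
(3,1)P 5/5 ok
(3,2)P 7/7 ok
(3,6)Q 2/2 ok
(4,1)P 3/3 ok
(4,2)P 4/4 ok
(4,3)P 2/2 ok
All meet the threshold, so the configuration is stable.

Yes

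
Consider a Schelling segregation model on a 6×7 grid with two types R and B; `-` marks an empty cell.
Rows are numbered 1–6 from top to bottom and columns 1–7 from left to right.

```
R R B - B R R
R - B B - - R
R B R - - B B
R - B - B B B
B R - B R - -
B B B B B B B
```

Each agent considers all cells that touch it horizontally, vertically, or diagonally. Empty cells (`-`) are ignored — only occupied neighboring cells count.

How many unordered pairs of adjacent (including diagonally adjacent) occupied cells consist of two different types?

24

Scan each occupied cell's neighbors to the right and below (and the two forward diagonals) so each pair is counted once.
Row 1: R(1,1)–R(1,2)= R(1,1)–R(2,1)= R(1,2)–B(1,3)≠ R(1,2)–B(2,3)≠ R(1,2)–R(2,1)= B(1,3)–B(2,3)= B(1,3)–B(2,4)= B(1,5)–R(1,6)≠ B(1,5)–B(2,4)= R(1,6)–R(1,7)= R(1,6)–R(2,7)= R(1,7)–R(2,7)=  → 3/12 unlike.
Row 2: R(2,1)–R(3,1)= R(2,1)–B(3,2)≠ B(2,3)–B(2,4)= B(2,3)–R(3,3)≠ B(2,3)–B(3,2)= B(2,4)–R(3,3)≠ R(2,7)–B(3,7)≠ R(2,7)–B(3,6)≠  → 5/8 unlike.
Row 3: R(3,1)–B(3,2)≠ R(3,1)–R(4,1)= B(3,2)–R(3,3)≠ B(3,2)–B(4,3)= B(3,2)–R(4,1)≠ R(3,3)–B(4,3)≠ B(3,6)–B(3,7)= B(3,6)–B(4,6)= B(3,6)–B(4,7)= B(3,6)–B(4,5)= B(3,7)–B(4,7)= B(3,7)–B(4,6)=  → 4/12 unlike.
Row 4: R(4,1)–B(5,1)≠ R(4,1)–R(5,2)= B(4,3)–B(5,4)= B(4,3)–R(5,2)≠ B(4,5)–B(4,6)= B(4,5)–R(5,5)≠ B(4,5)–B(5,4)= B(4,6)–B(4,7)= B(4,6)–R(5,5)≠  → 4/9 unlike.
Row 5: B(5,1)–R(5,2)≠ B(5,1)–B(6,1)= B(5,1)–B(6,2)= R(5,2)–B(6,2)≠ R(5,2)–B(6,3)≠ R(5,2)–B(6,1)≠ B(5,4)–R(5,5)≠ B(5,4)–B(6,4)= B(5,4)–B(6,5)= B(5,4)–B(6,3)= R(5,5)–B(6,5)≠ R(5,5)–B(6,6)≠ R(5,5)–B(6,4)≠  → 8/13 unlike.
Row 6: B(6,1)–B(6,2)= B(6,2)–B(6,3)= B(6,3)–B(6,4)= B(6,4)–B(6,5)= B(6,5)–B(6,6)= B(6,6)–B(6,7)=  → 0/6 unlike.
Total adjacent occupied pairs: 60; unlike-type pairs: 24.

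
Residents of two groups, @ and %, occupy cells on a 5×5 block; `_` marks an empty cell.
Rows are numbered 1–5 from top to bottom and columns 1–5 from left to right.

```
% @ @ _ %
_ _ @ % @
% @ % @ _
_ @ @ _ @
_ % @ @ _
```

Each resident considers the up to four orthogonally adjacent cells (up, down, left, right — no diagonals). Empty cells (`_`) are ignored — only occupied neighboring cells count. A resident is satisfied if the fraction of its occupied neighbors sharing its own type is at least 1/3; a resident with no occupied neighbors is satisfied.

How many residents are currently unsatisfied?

Row 1: (1,1)% 0/1 ✗ · (1,2)@ 1/2 ✓ · (1,3)@ 2/2 ✓ · (1,5)% 0/1 ✗
Row 2: (2,3)@ 1/3 ✓ · (2,4)% 0/3 ✗ · (2,5)@ 0/2 ✗
Row 3: (3,1)% 0/1 ✗ · (3,2)@ 1/3 ✓ · (3,3)% 0/4 ✗ · (3,4)@ 0/2 ✗
Row 4: (4,2)@ 2/3 ✓ · (4,3)@ 2/3 ✓ · (4,5)@ 0/0 ✓
Row 5: (5,2)% 0/2 ✗ · (5,3)@ 2/3 ✓ · (5,4)@ 1/1 ✓
Unsatisfied: (1,1), (1,5), (2,4), (2,5), (3,1), (3,3), (3,4), (5,2) — 8 in total.

8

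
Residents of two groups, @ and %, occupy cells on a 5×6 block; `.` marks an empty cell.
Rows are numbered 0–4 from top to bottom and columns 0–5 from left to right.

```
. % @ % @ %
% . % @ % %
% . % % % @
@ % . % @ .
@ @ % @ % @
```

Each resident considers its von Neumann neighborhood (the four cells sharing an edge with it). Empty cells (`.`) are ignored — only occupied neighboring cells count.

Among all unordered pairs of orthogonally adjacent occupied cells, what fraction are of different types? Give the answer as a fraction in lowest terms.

23/33

Scan each occupied cell's neighbors to the right and below so each pair is counted once.
From row 0: 7 unlike of 8 pairs (running 7/8).
From row 1: 4 unlike of 8 pairs (running 11/16).
From row 2: 3 unlike of 6 pairs (running 14/22).
From row 3: 5 unlike of 6 pairs (running 19/28).
From row 4: 4 unlike of 5 pairs (running 23/33).
Total adjacent occupied pairs: 33; unlike-type pairs: 23.
23/33 is already in lowest terms.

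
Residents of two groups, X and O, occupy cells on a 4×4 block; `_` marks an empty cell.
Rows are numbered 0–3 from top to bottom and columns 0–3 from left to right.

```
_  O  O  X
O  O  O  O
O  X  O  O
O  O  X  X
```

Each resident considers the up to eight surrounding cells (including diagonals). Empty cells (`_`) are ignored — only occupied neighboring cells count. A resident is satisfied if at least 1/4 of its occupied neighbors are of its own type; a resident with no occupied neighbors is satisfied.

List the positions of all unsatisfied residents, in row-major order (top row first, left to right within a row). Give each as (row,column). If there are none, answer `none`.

(0,3), (2,1)

(0,1)O 4/4 ✓
(0,2)O 4/5 ✓
(0,3)X 0/3 ✗
(1,0)O 3/4 ✓
(1,1)O 6/7 ✓
(1,2)O 6/8 ✓
(1,3)O 4/5 ✓
(2,0)O 4/5 ✓
(2,1)X 1/8 ✗
(2,2)O 5/8 ✓
(2,3)O 3/5 ✓
(3,0)O 2/3 ✓
(3,1)O 3/5 ✓
(3,2)X 2/5 ✓
(3,3)X 1/3 ✓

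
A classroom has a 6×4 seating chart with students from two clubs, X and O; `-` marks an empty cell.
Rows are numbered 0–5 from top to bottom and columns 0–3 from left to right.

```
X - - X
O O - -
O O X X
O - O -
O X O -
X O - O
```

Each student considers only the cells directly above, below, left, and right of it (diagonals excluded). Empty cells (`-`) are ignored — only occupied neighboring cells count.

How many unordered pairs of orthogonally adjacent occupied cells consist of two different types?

Scan each occupied cell's neighbors to the right and below so each pair is counted once.
Row 0: X(0,0)–O(1,0)≠  → 1/1 unlike.
Row 1: O(1,0)–O(1,1)= O(1,0)–O(2,0)= O(1,1)–O(2,1)=  → 0/3 unlike.
Row 2: O(2,0)–O(2,1)= O(2,0)–O(3,0)= O(2,1)–X(2,2)≠ X(2,2)–X(2,3)= X(2,2)–O(3,2)≠  → 2/5 unlike.
Row 3: O(3,0)–O(4,0)= O(3,2)–O(4,2)=  → 0/2 unlike.
Row 4: O(4,0)–X(4,1)≠ O(4,0)–X(5,0)≠ X(4,1)–O(4,2)≠ X(4,1)–O(5,1)≠  → 4/4 unlike.
Row 5: X(5,0)–O(5,1)≠  → 1/1 unlike.
Total adjacent occupied pairs: 16; unlike-type pairs: 8.

8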